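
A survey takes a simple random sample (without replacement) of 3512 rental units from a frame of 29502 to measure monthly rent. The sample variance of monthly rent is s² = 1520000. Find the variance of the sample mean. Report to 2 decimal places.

Under SRS without replacement, Var(ȳ) = (1 − f)·s²/n with f = n/N = 3512/29502 = 0.11904278.
Var(ȳ) = (1 − 0.11904278)·1520000/3512 = 0.88095722·432.80182 = 381.27989.

381.28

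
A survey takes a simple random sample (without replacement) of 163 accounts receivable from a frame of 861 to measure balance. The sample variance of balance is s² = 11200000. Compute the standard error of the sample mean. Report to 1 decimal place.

236.0

Under SRS without replacement, Var(ȳ) = (1 − f)·s²/n with f = n/N = 163/861 = 0.18931475.
Var(ȳ) = (1 − 0.18931475)·11200000/163 = 0.81068525·68711.656 = 55703.526.
SE(ȳ) = √(55703.526) = 236.0.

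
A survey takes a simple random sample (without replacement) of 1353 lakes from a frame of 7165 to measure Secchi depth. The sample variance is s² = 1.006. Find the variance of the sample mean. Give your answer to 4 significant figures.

Under SRS without replacement, Var(ȳ) = (1 − f)·s²/n with f = n/N = 1353/7165 = 0.18883461.
Var(ȳ) = (1 − 0.18883461)·1.006/1353 = 0.81116539·7.4353289 × 10^-4 = 6.0312814 × 10^-4.

6.031 × 10^-4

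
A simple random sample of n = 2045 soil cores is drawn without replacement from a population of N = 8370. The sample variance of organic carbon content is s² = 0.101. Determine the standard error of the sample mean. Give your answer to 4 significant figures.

Under SRS without replacement, Var(ȳ) = (1 − f)·s²/n with f = n/N = 2045/8370 = 0.24432497.
Var(ȳ) = (1 − 0.24432497)·0.101/2045 = 0.75567503·4.9388753 × 10^-5 = 3.7321847 × 10^-5.
SE(ȳ) = √(3.7321847 × 10^-5) = 0.006109.

0.006109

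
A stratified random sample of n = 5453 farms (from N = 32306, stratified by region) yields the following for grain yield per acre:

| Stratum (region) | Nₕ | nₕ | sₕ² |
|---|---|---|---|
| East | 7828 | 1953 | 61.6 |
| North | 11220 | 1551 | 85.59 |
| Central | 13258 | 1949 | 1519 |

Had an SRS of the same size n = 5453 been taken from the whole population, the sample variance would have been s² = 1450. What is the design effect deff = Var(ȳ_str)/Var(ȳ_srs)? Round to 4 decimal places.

Var(ȳ_str) = Σ Wₕ²(1−fₕ)sₕ²/nₕ with Wₕ = Nₕ/32306:
  East: (7828/32306)²·(1−1953/7828)·61.6/1953 = 0.0013898591
  North: (11220/32306)²·(1−1551/11220)·85.59/1551 = 0.0057361337
  Central: (13258/32306)²·(1−1949/13258)·1519/1949 = 0.11196487
  → Var(ȳ_str) = 0.11909086.
Var(ȳ_srs) = (1 − 5453/32306)·1450/5453 = 0.22102537.
deff = 0.11909086 / 0.22102537 = 0.5388.

0.5388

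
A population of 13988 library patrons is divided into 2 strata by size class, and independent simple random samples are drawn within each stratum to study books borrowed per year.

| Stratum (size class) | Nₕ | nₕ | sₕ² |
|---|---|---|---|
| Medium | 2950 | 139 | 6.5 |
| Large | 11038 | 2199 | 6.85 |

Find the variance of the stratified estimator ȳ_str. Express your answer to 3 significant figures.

0.00354

Var(ȳ_str) = Σₕ Wₕ²(1 − fₕ)sₕ²/nₕ with Wₕ = Nₕ/N, N = 13988.
Medium: Wₕ = 0.21089505; term = 0.21089505²·(1 − 0.04711864)·6.5/139 = 0.0019818472.
Large: Wₕ = 0.78910495; term = 0.78910495²·(1 − 0.19922087)·6.85/2199 = 0.0015532724.
Sum = 0.0035351196.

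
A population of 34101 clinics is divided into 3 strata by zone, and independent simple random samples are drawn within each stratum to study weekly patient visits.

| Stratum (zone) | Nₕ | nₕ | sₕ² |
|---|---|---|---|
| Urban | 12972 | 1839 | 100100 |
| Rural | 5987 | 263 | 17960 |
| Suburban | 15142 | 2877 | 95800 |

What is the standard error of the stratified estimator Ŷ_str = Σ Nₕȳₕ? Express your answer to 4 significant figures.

Var(Ŷ_str) = Σₕ Nₕ²(1 − fₕ)sₕ²/nₕ.
Urban: 12972²·(1 − 1839/12972)·100100/1839 = 7.860886 × 10^9.
Rural: 5987²·(1 − 263/5987)·17960/263 = 2.340235 × 10^9.
Suburban: 15142²·(1 − 2877/15142)·95800/2877 = 6.1840991 × 10^9.
Sum = 1.638522 × 10^10.
SE = √(1.638522 × 10^10) = 128000.

128000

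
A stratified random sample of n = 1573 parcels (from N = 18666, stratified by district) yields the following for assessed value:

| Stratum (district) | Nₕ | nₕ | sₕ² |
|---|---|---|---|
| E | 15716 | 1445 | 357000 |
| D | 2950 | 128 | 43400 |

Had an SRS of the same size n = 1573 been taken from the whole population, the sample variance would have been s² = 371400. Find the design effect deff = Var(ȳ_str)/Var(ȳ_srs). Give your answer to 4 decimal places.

Var(ȳ_str) = Σ Wₕ²(1−fₕ)sₕ²/nₕ with Wₕ = Nₕ/18666:
  E: (15716/18666)²·(1−1445/15716)·357000/1445 = 159.03557
  D: (2950/18666)²·(1−128/2950)·43400/128 = 8.1013289
  → Var(ȳ_str) = 167.1369.
Var(ȳ_srs) = (1 − 1573/18666)·371400/1573 = 216.21221.
deff = 167.1369 / 216.21221 = 0.7730.

0.7730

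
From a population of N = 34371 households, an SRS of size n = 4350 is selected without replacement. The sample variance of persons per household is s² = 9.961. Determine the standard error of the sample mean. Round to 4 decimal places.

Under SRS without replacement, Var(ȳ) = (1 − f)·s²/n with f = n/N = 4350/34371 = 0.12656018.
Var(ȳ) = (1 − 0.12656018)·9.961/4350 = 0.87343982·0.0022898851 = 0.0020000768.
SE(ȳ) = √(0.0020000768) = 0.0447.

0.0447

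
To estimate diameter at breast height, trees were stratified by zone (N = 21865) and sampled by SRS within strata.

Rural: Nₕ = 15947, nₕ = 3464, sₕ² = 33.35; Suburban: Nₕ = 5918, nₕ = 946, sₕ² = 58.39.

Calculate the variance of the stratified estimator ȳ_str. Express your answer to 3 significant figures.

0.00781

Var(ȳ_str) = Σₕ Wₕ²(1 − fₕ)sₕ²/nₕ with Wₕ = Nₕ/N, N = 21865.
Rural: Wₕ = 0.72933913; term = 0.72933913²·(1 − 0.21721954)·33.35/3464 = 0.0040088237.
Suburban: Wₕ = 0.27066087; term = 0.27066087²·(1 − 0.15985130)·58.39/946 = 0.0037988702.
Sum = 0.0078076939.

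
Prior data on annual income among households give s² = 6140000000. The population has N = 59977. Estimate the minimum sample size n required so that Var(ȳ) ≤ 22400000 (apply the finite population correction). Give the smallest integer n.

Without fpc, n₀ = s²/D = 6140000000/22400000 = 274.1071.
With fpc, (1 − n/N)·s²/n ≤ D requires n ≥ n₀/(1 + n₀/N) = 274.1071/(1 + 274.1071/59977) = 272.8601.
Rounding up, n = 273.

273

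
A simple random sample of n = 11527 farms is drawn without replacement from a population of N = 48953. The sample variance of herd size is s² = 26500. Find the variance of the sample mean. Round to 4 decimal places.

1.7576

Under SRS without replacement, Var(ȳ) = (1 − f)·s²/n with f = n/N = 11527/48953 = 0.23547076.
Var(ȳ) = (1 − 0.23547076)·26500/11527 = 0.76452924·2.2989503 = 1.7576147.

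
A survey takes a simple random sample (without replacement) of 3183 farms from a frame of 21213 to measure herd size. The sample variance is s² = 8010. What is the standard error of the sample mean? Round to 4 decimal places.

Under SRS without replacement, Var(ȳ) = (1 − f)·s²/n with f = n/N = 3183/21213 = 0.15004950.
Var(ȳ) = (1 − 0.15004950)·8010/3183 = 0.84995050·2.5164939 = 2.1388952.
SE(ȳ) = √(2.1388952) = 1.4625.

1.4625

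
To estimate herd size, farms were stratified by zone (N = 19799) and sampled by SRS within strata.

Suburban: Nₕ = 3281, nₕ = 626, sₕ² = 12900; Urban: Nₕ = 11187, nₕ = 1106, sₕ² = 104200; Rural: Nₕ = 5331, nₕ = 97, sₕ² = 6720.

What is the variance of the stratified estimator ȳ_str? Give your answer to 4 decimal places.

Var(ȳ_str) = Σₕ Wₕ²(1 − fₕ)sₕ²/nₕ with Wₕ = Nₕ/N, N = 19799.
Suburban: Wₕ = 0.16571544; term = 0.16571544²·(1 − 0.19079549)·12900/626 = 0.45793055.
Urban: Wₕ = 0.56502854; term = 0.56502854²·(1 − 0.09886475)·104200/1106 = 27.104621.
Rural: Wₕ = 0.26925602; term = 0.26925602²·(1 − 0.01819546)·6720/97 = 4.9312092.
Sum = 32.493761.

32.4938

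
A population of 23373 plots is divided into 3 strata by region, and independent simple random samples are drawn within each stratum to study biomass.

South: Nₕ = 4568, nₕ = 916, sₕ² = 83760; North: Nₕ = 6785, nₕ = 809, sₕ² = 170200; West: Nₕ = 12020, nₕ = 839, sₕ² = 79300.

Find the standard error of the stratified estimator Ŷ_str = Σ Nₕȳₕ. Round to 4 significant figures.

150900

Var(Ŷ_str) = Σₕ Nₕ²(1 − fₕ)sₕ²/nₕ.
South: 4568²·(1 − 916/4568)·83760/916 = 1.5254503 × 10^9.
North: 6785²·(1 − 809/6785)·170200/809 = 8.5304408 × 10^9.
West: 12020²·(1 − 839/12020)·79300/839 = 1.2702709 × 10^10.
Sum = 2.27586 × 10^10.
SE = √(2.27586 × 10^10) = 150900.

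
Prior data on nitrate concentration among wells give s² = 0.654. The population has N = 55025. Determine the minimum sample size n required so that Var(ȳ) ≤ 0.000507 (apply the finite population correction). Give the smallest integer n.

1261

Without fpc, n₀ = s²/D = 0.654/0.000507 = 1289.9408.
With fpc, (1 − n/N)·s²/n ≤ D requires n ≥ n₀/(1 + n₀/N) = 1289.9408/(1 + 1289.9408/55025) = 1260.3936.
Rounding up, n = 1261.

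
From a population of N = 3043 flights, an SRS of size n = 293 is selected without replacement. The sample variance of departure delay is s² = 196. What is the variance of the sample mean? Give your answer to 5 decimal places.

0.60453

Under SRS without replacement, Var(ȳ) = (1 − f)·s²/n with f = n/N = 293/3043 = 0.09628656.
Var(ȳ) = (1 − 0.09628656)·196/293 = 0.90371344·0.66894198 = 0.60453186.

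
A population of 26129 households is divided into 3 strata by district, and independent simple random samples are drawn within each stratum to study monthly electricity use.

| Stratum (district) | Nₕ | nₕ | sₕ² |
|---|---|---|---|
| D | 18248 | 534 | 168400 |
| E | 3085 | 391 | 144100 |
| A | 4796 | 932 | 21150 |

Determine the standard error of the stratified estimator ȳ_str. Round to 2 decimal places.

12.43

Var(ȳ_str) = Σₕ Wₕ²(1 − fₕ)sₕ²/nₕ with Wₕ = Nₕ/N, N = 26129.
D: Wₕ = 0.69838111; term = 0.69838111²·(1 − 0.02926348)·168400/534 = 149.30941.
E: Wₕ = 0.11806805; term = 0.11806805²·(1 − 0.12674230)·144100/391 = 4.486363.
A: Wₕ = 0.18355084; term = 0.18355084²·(1 − 0.19432861)·21150/932 = 0.61597796.
Sum = 154.41175.
SE = √(154.41175) = 12.43.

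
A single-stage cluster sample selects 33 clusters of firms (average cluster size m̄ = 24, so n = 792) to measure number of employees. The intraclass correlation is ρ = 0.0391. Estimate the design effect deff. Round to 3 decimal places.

1.899

deff = 1 + (24 − 1)·0.0391 = 1 + 0.8993 = 1.8993.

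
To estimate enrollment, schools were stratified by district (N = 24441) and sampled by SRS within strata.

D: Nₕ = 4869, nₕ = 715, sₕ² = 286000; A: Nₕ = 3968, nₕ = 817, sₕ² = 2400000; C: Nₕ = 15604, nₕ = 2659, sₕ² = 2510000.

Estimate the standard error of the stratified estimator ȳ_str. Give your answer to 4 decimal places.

Var(ȳ_str) = Σₕ Wₕ²(1 − fₕ)sₕ²/nₕ with Wₕ = Nₕ/N, N = 24441.
D: Wₕ = 0.19921443; term = 0.19921443²·(1 − 0.14684740)·286000/715 = 13.543419.
A: Wₕ = 0.16235015; term = 0.16235015²·(1 − 0.20589718)·2400000/817 = 61.485302.
C: Wₕ = 0.63843542; term = 0.63843542²·(1 − 0.17040502)·2510000/2659 = 319.19453.
Sum = 394.22325.
SE = √(394.22325) = 19.8551.

19.8551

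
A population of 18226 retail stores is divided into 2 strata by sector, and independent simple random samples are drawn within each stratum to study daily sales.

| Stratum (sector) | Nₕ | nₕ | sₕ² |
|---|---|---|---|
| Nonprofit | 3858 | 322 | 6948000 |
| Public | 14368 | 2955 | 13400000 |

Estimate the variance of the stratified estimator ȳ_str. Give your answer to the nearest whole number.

3125

Var(ȳ_str) = Σₕ Wₕ²(1 − fₕ)sₕ²/nₕ with Wₕ = Nₕ/N, N = 18226.
Nonprofit: Wₕ = 0.21167563; term = 0.21167563²·(1 − 0.08346293)·6948000/322 = 886.12642.
Public: Wₕ = 0.78832437; term = 0.78832437²·(1 − 0.20566537)·13400000/2955 = 2238.5187.
Sum = 3124.6451.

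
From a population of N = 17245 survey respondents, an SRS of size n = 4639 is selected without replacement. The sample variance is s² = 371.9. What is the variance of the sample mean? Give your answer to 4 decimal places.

Under SRS without replacement, Var(ȳ) = (1 − f)·s²/n with f = n/N = 4639/17245 = 0.26900551.
Var(ȳ) = (1 − 0.26900551)·371.9/4639 = 0.73099449·0.08016814 = 0.058602468.

0.0586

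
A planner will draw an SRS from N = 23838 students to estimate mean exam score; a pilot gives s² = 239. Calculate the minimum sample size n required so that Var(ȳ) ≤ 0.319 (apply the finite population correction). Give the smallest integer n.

Without fpc, n₀ = s²/D = 239/0.319 = 749.2163.
With fpc, (1 − n/N)·s²/n ≤ D requires n ≥ n₀/(1 + n₀/N) = 749.2163/(1 + 749.2163/23838) = 726.3863.
Rounding up, n = 727.

727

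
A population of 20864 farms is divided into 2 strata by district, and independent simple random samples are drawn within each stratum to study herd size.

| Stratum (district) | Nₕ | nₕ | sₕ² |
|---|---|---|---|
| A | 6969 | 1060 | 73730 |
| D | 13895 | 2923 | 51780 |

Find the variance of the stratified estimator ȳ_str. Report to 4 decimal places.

Var(ȳ_str) = Σₕ Wₕ²(1 − fₕ)sₕ²/nₕ with Wₕ = Nₕ/N, N = 20864.
A: Wₕ = 0.33402032; term = 0.33402032²·(1 − 0.15210217)·73730/1060 = 6.580027.
D: Wₕ = 0.66597968; term = 0.66597968²·(1 − 0.21036344)·51780/2923 = 6.204152.
Sum = 12.784179.

12.7842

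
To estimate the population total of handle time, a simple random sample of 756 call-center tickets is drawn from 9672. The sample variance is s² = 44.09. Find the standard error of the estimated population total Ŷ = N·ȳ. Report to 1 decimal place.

Var(Ŷ) = N²·Var(ȳ) = N²·(1 − n/N)·s²/n.
f = 756/9672 = 0.07816377; Var(ȳ) = 0.92183623·44.09/756 = 0.053761586.
Var(Ŷ) = 9672² · 0.053761586 = 5.0292665 × 10^6.
SE(Ŷ) = √(5.0292665 × 10^6) = 2242.6.

2242.6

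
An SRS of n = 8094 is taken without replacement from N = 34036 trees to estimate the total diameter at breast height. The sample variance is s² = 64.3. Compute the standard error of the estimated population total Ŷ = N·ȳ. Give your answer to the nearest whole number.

Var(Ŷ) = N²·Var(ȳ) = N²·(1 − n/N)·s²/n.
f = 8094/34036 = 0.23780703; Var(ȳ) = 0.76219297·64.3/8094 = 0.00605498.
Var(Ŷ) = 34036² · 0.00605498 = 7.0143873 × 10^6.
SE(Ŷ) = √(7.0143873 × 10^6) = 2648.

2648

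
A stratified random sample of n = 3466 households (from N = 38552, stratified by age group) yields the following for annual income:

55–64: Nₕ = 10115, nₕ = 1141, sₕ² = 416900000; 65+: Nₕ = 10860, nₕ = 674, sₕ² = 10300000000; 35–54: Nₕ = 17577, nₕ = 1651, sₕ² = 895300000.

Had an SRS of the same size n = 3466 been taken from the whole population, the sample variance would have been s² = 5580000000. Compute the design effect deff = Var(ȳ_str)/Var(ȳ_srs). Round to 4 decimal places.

0.8612

Var(ȳ_str) = Σ Wₕ²(1−fₕ)sₕ²/nₕ with Wₕ = Nₕ/38552:
  55–64: (10115/38552)²·(1−1141/10115)·416900000/1141 = 22315.385
  65+: (10860/38552)²·(1−674/10860)·10300000000/674 = 1.1374099 × 10^6
  35–54: (17577/38552)²·(1−1651/17577)·895300000/1651 = 102136.07
  → Var(ȳ_str) = 1.2618614 × 10^6.
Var(ȳ_srs) = (1 − 3466/38552)·5580000000/3466 = 1.4651854 × 10^6.
deff = (1.2618614 × 10^6) / (1.4651854 × 10^6) = 0.8612.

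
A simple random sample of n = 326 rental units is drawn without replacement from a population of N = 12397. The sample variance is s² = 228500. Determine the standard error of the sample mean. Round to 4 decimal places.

26.1245

Under SRS without replacement, Var(ȳ) = (1 − f)·s²/n with f = n/N = 326/12397 = 0.02629668.
Var(ȳ) = (1 − 0.02629668)·228500/326 = 0.97370332·700.92025 = 682.48837.
SE(ȳ) = √(682.48837) = 26.1245.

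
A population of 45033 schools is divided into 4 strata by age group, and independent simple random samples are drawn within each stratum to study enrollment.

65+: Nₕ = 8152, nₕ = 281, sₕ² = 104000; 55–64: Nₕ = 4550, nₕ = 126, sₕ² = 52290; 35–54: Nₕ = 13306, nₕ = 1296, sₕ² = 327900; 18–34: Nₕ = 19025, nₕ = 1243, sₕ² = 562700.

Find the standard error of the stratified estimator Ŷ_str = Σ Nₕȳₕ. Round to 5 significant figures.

Var(Ŷ_str) = Σₕ Nₕ²(1 − fₕ)sₕ²/nₕ.
65+: 8152²·(1 − 281/8152)·104000/281 = 2.3747675 × 10^10.
55–64: 4550²·(1 − 126/4550)·52290/126 = 8.353618 × 10^9.
35–54: 13306²·(1 − 1296/13306)·327900/1296 = 4.043216 × 10^10.
18–34: 19025²·(1 − 1243/19025)·562700/1243 = 1.531479 × 10^11.
Sum = 2.2568135 × 10^11.
SE = √(2.2568135 × 10^11) = 475060.

475060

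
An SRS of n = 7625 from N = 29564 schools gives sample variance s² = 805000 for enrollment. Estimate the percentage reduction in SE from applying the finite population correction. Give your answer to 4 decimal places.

f = n/N = 7625/29564 = 0.25791503.
SE_no-fpc = √(s²/n) = 10.27491; SE_fpc = √((1−f)s²/n) = 8.8512546.
Ratio = √(1−f) = 0.86144354. Reduction = 100·(1 − 0.86144354) = 13.8556%.

13.8556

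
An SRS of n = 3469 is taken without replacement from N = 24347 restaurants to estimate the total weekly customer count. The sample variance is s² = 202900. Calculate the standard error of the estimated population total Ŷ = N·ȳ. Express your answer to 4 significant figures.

172400

Var(Ŷ) = N²·Var(ȳ) = N²·(1 − n/N)·s²/n.
f = 3469/24347 = 0.14248162; Var(ȳ) = 0.85751838·202900/3469 = 50.155803.
Var(Ŷ) = 24347² · 50.155803 = 2.9731177 × 10^10.
SE(Ŷ) = √(2.9731177 × 10^10) = 172400.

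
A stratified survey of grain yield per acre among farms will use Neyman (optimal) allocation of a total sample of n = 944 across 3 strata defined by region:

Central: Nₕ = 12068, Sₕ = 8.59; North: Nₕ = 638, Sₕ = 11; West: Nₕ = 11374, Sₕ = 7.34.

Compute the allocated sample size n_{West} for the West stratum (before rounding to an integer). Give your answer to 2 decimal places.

405.89

Neyman allocation: nₕ = n·NₕSₕ / Σⱼ NⱼSⱼ.
Σ NⱼSⱼ = 12068·8.59 + 638·11 + 11374·7.34 = 194167.28.
n_{West} = 944·11374·7.34 / 194167.28 = 405.89.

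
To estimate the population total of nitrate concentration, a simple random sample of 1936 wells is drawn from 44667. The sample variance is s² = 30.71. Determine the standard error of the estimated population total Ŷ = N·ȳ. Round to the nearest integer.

5502

Var(Ŷ) = N²·Var(ȳ) = N²·(1 − n/N)·s²/n.
f = 1936/44667 = 0.04334296; Var(ȳ) = 0.95665704·30.71/1936 = 0.015175071.
Var(Ŷ) = 44667² · 0.015175071 = 3.0276405 × 10^7.
SE(Ŷ) = √(3.0276405 × 10^7) = 5502.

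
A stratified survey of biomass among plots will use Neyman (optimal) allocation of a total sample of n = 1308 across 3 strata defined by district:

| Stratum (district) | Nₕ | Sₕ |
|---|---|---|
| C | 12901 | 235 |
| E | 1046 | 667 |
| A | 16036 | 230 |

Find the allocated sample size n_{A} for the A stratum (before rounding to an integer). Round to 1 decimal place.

650.4

Neyman allocation: nₕ = n·NₕSₕ / Σⱼ NⱼSⱼ.
Σ NⱼSⱼ = 12901·235 + 1046·667 + 16036·230 = 7.417697 × 10^6.
n_{A} = 1308·16036·230 / (7.417697 × 10^6) = 650.4.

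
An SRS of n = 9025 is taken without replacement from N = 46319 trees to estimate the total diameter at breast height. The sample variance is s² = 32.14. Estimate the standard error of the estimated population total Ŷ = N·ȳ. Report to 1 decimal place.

2480.3

Var(Ŷ) = N²·Var(ȳ) = N²·(1 − n/N)·s²/n.
f = 9025/46319 = 0.19484445; Var(ȳ) = 0.80515555·32.14/9025 = 0.0028673351.
Var(Ŷ) = 46319² · 0.0028673351 = 6.1517234 × 10^6.
SE(Ŷ) = √(6.1517234 × 10^6) = 2480.3.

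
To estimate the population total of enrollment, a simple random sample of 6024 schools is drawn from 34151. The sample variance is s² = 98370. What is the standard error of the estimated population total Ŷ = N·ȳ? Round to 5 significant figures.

125240

Var(Ŷ) = N²·Var(ȳ) = N²·(1 − n/N)·s²/n.
f = 6024/34151 = 0.17639308; Var(ȳ) = 0.82360692·98370/6024 = 13.449239.
Var(Ŷ) = 34151² · 13.449239 = 1.5685724 × 10^10.
SE(Ŷ) = √(1.5685724 × 10^10) = 125240.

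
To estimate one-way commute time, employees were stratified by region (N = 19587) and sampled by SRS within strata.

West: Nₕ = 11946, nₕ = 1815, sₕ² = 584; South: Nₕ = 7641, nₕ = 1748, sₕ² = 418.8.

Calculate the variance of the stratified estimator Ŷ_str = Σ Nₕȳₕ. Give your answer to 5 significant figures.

Var(Ŷ_str) = Σₕ Nₕ²(1 − fₕ)sₕ²/nₕ.
West: 11946²·(1 − 1815/11946)·584/1815 = 3.8941354 × 10^7.
South: 7641²·(1 − 1748/7641)·418.8/1748 = 1.0788272 × 10^7.
Sum = 4.9729626 × 10^7.

4.9730 × 10^7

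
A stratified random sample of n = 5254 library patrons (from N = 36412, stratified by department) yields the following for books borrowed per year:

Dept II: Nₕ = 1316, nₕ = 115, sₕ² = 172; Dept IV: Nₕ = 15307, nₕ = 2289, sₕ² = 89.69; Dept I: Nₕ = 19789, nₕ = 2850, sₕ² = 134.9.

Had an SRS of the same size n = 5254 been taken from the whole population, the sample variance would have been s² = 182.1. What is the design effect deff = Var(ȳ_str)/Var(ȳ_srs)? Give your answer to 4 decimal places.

Var(ȳ_str) = Σ Wₕ²(1−fₕ)sₕ²/nₕ with Wₕ = Nₕ/36412:
  Dept II: (1316/36412)²·(1−115/1316)·172/115 = 0.0017829552
  Dept IV: (15307/36412)²·(1−2289/15307)·89.69/2289 = 0.0058890266
  Dept I: (19789/36412)²·(1−2850/19789)·134.9/2850 = 0.01196712
  → Var(ȳ_str) = 0.019639102.
Var(ȳ_srs) = (1 − 5254/36412)·182.1/5254 = 0.029658209.
deff = 0.019639102 / 0.029658209 = 0.6622.

0.6622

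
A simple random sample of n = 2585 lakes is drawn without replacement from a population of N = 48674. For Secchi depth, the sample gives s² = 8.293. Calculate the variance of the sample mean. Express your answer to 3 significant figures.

Under SRS without replacement, Var(ȳ) = (1 − f)·s²/n with f = n/N = 2585/48674 = 0.05310844.
Var(ȳ) = (1 − 0.05310844)·8.293/2585 = 0.94689156·0.0032081238 = 0.0030377454.

0.00304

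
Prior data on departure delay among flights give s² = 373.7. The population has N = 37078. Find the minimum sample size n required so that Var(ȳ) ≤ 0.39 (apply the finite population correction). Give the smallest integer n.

Without fpc, n₀ = s²/D = 373.7/0.39 = 958.2051.
With fpc, (1 − n/N)·s²/n ≤ D requires n ≥ n₀/(1 + n₀/N) = 958.2051/(1 + 958.2051/37078) = 934.0661.
Rounding up, n = 935.

935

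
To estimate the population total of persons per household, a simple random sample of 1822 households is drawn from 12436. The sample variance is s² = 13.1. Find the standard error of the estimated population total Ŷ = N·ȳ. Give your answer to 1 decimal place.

Var(Ŷ) = N²·Var(ȳ) = N²·(1 − n/N)·s²/n.
f = 1822/12436 = 0.14651013; Var(ȳ) = 0.85348987·13.1/1822 = 0.0061365078.
Var(Ŷ) = 12436² · 0.0061365078 = 949036.07.
SE(Ŷ) = √(949036.07) = 974.2.

974.2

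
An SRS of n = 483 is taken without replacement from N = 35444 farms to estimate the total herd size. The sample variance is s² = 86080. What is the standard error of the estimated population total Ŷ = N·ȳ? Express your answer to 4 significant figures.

Var(Ŷ) = N²·Var(ȳ) = N²·(1 − n/N)·s²/n.
f = 483/35444 = 0.01362713; Var(ȳ) = 0.98637287·86080/483 = 175.79084.
Var(Ŷ) = 35444² · 175.79084 = 2.2084201 × 10^11.
SE(Ŷ) = √(2.2084201 × 10^11) = 469900.

469900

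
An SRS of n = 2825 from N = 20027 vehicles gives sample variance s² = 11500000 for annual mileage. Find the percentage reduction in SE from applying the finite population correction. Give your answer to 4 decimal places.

f = n/N = 2825/20027 = 0.14105957.
SE_no-fpc = √(s²/n) = 63.802794; SE_fpc = √((1−f)s²/n) = 59.131816.
Ratio = √(1−f) = 0.92679039. Reduction = 100·(1 − 0.92679039) = 7.3210%.

7.3210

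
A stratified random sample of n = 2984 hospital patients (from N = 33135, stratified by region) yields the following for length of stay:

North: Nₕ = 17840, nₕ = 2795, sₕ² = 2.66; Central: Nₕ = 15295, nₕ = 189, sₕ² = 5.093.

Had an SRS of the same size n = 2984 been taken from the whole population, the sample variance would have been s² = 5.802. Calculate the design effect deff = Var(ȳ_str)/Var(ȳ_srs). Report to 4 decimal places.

3.3366

Var(ȳ_str) = Σ Wₕ²(1−fₕ)sₕ²/nₕ with Wₕ = Nₕ/33135:
  North: (17840/33135)²·(1−2795/17840)·2.66/2795 = 2.3265528 × 10^-4
  Central: (15295/33135)²·(1−189/15295)·5.093/189 = 0.0056707028
  → Var(ȳ_str) = 0.0059033581.
Var(ȳ_srs) = (1 − 2984/33135)·5.802/2984 = 0.0017692681.
deff = 0.0059033581 / 0.0017692681 = 3.3366.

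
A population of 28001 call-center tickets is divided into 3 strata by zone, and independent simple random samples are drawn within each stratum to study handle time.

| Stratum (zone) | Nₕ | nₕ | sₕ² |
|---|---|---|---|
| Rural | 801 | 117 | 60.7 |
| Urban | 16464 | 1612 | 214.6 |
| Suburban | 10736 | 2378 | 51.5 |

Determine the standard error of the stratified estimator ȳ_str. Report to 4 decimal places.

0.2106

Var(ȳ_str) = Σₕ Wₕ²(1 − fₕ)sₕ²/nₕ with Wₕ = Nₕ/N, N = 28001.
Rural: Wₕ = 0.02860612; term = 0.02860612²·(1 − 0.14606742)·60.7/117 = 3.6253034 × 10^-4.
Urban: Wₕ = 0.58797900; term = 0.58797900²·(1 − 0.09791059)·214.6/1612 = 0.041518141.
Suburban: Wₕ = 0.38341488; term = 0.38341488²·(1 − 0.22149776)·51.5/2378 = 0.0024785242.
Sum = 0.044359196.
SE = √(0.044359196) = 0.2106.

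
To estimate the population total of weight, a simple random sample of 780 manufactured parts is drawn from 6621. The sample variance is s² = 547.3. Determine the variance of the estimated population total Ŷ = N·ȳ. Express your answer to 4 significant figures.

Var(Ŷ) = N²·Var(ȳ) = N²·(1 − n/N)·s²/n.
f = 780/6621 = 0.11780698; Var(ȳ) = 0.88219302·547.3/780 = 0.61900544.
Var(Ŷ) = 6621² · 0.61900544 = 2.7135738 × 10^7.

2.714 × 10^7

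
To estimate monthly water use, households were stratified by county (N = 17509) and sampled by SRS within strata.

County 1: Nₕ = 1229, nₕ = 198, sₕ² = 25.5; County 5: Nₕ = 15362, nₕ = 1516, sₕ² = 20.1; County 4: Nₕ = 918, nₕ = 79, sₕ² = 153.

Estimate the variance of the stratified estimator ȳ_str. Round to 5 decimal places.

Var(ȳ_str) = Σₕ Wₕ²(1 − fₕ)sₕ²/nₕ with Wₕ = Nₕ/N, N = 17509.
County 1: Wₕ = 0.07019247; term = 0.07019247²·(1 − 0.16110659)·25.5/198 = 5.3230783 × 10^-4.
County 5: Wₕ = 0.87737735; term = 0.87737735²·(1 − 0.09868507)·20.1/1516 = 0.0091991195.
County 4: Wₕ = 0.05243018; term = 0.05243018²·(1 − 0.08605664)·153/79 = 0.0048657108.
Sum = 0.014597138.

0.01460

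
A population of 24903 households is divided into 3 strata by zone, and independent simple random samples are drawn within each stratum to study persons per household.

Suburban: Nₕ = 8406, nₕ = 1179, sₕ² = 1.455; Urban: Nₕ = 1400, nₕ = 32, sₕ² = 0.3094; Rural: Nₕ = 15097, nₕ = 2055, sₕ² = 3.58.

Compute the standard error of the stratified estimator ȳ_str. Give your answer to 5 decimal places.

0.02653

Var(ȳ_str) = Σₕ Wₕ²(1 − fₕ)sₕ²/nₕ with Wₕ = Nₕ/N, N = 24903.
Suburban: Wₕ = 0.33754969; term = 0.33754969²·(1 − 0.14025696)·1.455/1179 = 1.2089081 × 10^-4.
Urban: Wₕ = 0.05621813; term = 0.05621813²·(1 − 0.02285714)·0.3094/32 = 2.9859403 × 10^-5.
Rural: Wₕ = 0.60623218; term = 0.60623218²·(1 − 0.13611976)·3.58/2055 = 5.530988 × 10^-4.
Sum = 7.0384901 × 10^-4.
SE = √(7.0384901 × 10^-4) = 0.02653.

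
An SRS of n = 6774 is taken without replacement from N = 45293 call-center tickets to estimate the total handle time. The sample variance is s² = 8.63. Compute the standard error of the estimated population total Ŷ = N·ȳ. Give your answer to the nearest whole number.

1491

Var(Ŷ) = N²·Var(ȳ) = N²·(1 − n/N)·s²/n.
f = 6774/45293 = 0.14955953; Var(ȳ) = 0.85044047·8.63/6774 = 0.0010834516.
Var(Ŷ) = 45293² · 0.0010834516 = 2.2226531 × 10^6.
SE(Ŷ) = √(2.2226531 × 10^6) = 1491.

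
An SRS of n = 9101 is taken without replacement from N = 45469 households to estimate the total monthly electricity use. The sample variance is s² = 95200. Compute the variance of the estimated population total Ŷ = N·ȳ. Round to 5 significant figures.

1.7297 × 10^10

Var(Ŷ) = N²·Var(ȳ) = N²·(1 − n/N)·s²/n.
f = 9101/45469 = 0.20015835; Var(ȳ) = 0.79984165·95200/9101 = 8.3666548.
Var(Ŷ) = 45469² · 8.3666548 = 1.7297473 × 10^10.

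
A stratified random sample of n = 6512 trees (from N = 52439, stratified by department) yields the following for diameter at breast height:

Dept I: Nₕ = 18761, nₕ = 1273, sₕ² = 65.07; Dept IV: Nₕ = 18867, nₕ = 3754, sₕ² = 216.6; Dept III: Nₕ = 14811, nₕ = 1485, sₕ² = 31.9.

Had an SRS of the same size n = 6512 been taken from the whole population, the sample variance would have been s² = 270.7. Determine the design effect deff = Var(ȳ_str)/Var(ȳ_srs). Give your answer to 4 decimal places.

0.3742

Var(ȳ_str) = Σ Wₕ²(1−fₕ)sₕ²/nₕ with Wₕ = Nₕ/52439:
  Dept I: (18761/52439)²·(1−1273/18761)·65.07/1273 = 0.0060987345
  Dept IV: (18867/52439)²·(1−3754/18867)·216.6/3754 = 0.005982861
  Dept III: (14811/52439)²·(1−1485/14811)·31.9/1485 = 0.0015418411
  → Var(ȳ_str) = 0.013623437.
Var(ȳ_srs) = (1 − 6512/52439)·270.7/6512 = 0.036407222.
deff = 0.013623437 / 0.036407222 = 0.3742.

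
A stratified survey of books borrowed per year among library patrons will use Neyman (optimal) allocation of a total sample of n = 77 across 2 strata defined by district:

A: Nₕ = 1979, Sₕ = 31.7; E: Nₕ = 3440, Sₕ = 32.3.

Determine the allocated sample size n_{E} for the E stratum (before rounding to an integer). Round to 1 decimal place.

49.2

Neyman allocation: nₕ = n·NₕSₕ / Σⱼ NⱼSⱼ.
Σ NⱼSⱼ = 1979·31.7 + 3440·32.3 = 173846.3.
n_{E} = 77·3440·32.3 / 173846.3 = 49.2.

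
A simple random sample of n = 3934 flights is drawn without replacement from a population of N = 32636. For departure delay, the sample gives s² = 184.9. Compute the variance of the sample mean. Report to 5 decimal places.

Under SRS without replacement, Var(ȳ) = (1 − f)·s²/n with f = n/N = 3934/32636 = 0.12054173.
Var(ȳ) = (1 − 0.12054173)·184.9/3934 = 0.87945827·0.047000508 = 0.041334986.

0.04133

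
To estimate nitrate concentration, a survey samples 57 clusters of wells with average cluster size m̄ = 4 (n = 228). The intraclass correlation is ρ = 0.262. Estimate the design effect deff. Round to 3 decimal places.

1.786

deff = 1 + (4 − 1)·0.262 = 1 + 0.786 = 1.786.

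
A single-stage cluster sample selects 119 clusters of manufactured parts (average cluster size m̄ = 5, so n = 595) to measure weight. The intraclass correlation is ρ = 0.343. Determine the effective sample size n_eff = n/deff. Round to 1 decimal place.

250.8

deff = 1 + (5 − 1)·0.343 = 1 + 1.372 = 2.372.
n_eff = 595 / 2.372 = 250.8.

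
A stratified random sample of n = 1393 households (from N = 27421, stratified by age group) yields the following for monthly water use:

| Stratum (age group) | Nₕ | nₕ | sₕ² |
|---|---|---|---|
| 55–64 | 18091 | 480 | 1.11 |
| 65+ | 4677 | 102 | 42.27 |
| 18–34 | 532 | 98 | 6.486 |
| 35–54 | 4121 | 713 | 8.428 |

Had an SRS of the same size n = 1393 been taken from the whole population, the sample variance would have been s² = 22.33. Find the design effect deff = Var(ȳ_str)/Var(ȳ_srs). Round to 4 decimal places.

0.8553

Var(ȳ_str) = Σ Wₕ²(1−fₕ)sₕ²/nₕ with Wₕ = Nₕ/27421:
  55–64: (18091/27421)²·(1−480/18091)·1.11/480 = 9.7985487 × 10^-4
  65+: (4677/27421)²·(1−102/4677)·42.27/102 = 0.011792991
  18–34: (532/27421)²·(1−98/532)·6.486/98 = 2.0322899 × 10^-5
  35–54: (4121/27421)²·(1−713/4121)·8.428/713 = 2.2078554 × 10^-4
  → Var(ȳ_str) = 0.013013954.
Var(ȳ_srs) = (1 − 1393/27421)·22.33/1393 = 0.015215811.
deff = 0.013013954 / 0.015215811 = 0.8553.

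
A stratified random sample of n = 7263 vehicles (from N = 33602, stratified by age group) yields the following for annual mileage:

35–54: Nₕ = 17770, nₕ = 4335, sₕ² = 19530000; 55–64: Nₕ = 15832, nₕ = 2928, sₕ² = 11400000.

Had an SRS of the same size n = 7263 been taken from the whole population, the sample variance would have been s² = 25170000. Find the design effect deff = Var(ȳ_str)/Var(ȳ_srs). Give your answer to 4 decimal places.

0.6100

Var(ȳ_str) = Σ Wₕ²(1−fₕ)sₕ²/nₕ with Wₕ = Nₕ/33602:
  35–54: (17770/33602)²·(1−4335/17770)·19530000/4335 = 952.59431
  55–64: (15832/33602)²·(1−2928/15832)·11400000/2928 = 704.47188
  → Var(ȳ_str) = 1657.0662.
Var(ȳ_srs) = (1 − 7263/33602)·25170000/7263 = 2716.4476.
deff = 1657.0662 / 2716.4476 = 0.6100.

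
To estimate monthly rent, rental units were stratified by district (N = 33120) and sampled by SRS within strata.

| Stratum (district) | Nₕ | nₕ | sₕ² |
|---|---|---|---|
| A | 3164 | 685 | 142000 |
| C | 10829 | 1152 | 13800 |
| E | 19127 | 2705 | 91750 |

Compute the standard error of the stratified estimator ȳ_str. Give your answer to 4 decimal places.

Var(ȳ_str) = Σₕ Wₕ²(1 − fₕ)sₕ²/nₕ with Wₕ = Nₕ/N, N = 33120.
A: Wₕ = 0.09553140; term = 0.09553140²·(1 − 0.21649810)·142000/685 = 1.4822796.
C: Wₕ = 0.32696256; term = 0.32696256²·(1 − 0.10638101)·13800/1152 = 1.1443926.
E: Wₕ = 0.57750604; term = 0.57750604²·(1 − 0.14142312)·91750/2705 = 9.7125005.
Sum = 12.339173.
SE = √(12.339173) = 3.5127.

3.5127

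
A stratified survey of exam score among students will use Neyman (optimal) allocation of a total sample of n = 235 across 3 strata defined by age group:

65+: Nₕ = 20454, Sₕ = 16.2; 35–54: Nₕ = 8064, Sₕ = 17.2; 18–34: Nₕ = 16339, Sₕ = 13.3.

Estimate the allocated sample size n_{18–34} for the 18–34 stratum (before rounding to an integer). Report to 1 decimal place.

Neyman allocation: nₕ = n·NₕSₕ / Σⱼ NⱼSⱼ.
Σ NⱼSⱼ = 20454·16.2 + 8064·17.2 + 16339·13.3 = 687364.3.
n_{18–34} = 235·16339·13.3 / 687364.3 = 74.3.

74.3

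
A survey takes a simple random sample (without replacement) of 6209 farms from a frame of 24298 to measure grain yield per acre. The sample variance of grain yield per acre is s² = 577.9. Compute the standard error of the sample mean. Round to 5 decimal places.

Under SRS without replacement, Var(ȳ) = (1 − f)·s²/n with f = n/N = 6209/24298 = 0.25553544.
Var(ȳ) = (1 − 0.25553544)·577.9/6209 = 0.74446456·0.093074569 = 0.069290719.
SE(ȳ) = √(0.069290719) = 0.26323.

0.26323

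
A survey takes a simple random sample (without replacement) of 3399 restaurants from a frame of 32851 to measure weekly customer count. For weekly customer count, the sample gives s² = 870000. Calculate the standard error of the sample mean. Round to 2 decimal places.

Under SRS without replacement, Var(ȳ) = (1 − f)·s²/n with f = n/N = 3399/32851 = 0.10346717.
Var(ȳ) = (1 − 0.10346717)·870000/3399 = 0.89653283·255.95763 = 229.47442.
SE(ȳ) = √(229.47442) = 15.15.

15.15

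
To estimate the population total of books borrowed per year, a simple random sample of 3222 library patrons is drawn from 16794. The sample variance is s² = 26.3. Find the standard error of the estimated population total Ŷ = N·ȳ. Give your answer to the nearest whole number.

Var(Ŷ) = N²·Var(ȳ) = N²·(1 − n/N)·s²/n.
f = 3222/16794 = 0.19185423; Var(ȳ) = 0.80814577·26.3/3222 = 0.0065965964.
Var(Ŷ) = 16794² · 0.0065965964 = 1.8604937 × 10^6.
SE(Ŷ) = √(1.8604937 × 10^6) = 1364.

1364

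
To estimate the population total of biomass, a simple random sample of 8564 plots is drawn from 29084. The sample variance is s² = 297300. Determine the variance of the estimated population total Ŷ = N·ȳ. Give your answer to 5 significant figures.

Var(Ŷ) = N²·Var(ȳ) = N²·(1 − n/N)·s²/n.
f = 8564/29084 = 0.29445743; Var(ȳ) = 0.70554257·297300/8564 = 24.492971.
Var(Ŷ) = 29084² · 24.492971 = 2.0718091 × 10^10.

2.0718 × 10^10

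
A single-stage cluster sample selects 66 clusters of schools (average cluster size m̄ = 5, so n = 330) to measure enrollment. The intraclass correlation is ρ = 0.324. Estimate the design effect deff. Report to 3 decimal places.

2.296

deff = 1 + (5 − 1)·0.324 = 1 + 1.296 = 2.296.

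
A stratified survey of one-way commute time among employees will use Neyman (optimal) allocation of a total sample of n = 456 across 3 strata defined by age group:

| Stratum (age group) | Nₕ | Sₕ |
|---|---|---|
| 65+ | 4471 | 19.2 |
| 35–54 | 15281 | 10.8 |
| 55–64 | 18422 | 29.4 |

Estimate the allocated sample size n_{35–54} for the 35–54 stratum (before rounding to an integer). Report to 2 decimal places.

94.96

Neyman allocation: nₕ = n·NₕSₕ / Σⱼ NⱼSⱼ.
Σ NⱼSⱼ = 4471·19.2 + 15281·10.8 + 18422·29.4 = 792484.8.
n_{35–54} = 456·15281·10.8 / 792484.8 = 94.96.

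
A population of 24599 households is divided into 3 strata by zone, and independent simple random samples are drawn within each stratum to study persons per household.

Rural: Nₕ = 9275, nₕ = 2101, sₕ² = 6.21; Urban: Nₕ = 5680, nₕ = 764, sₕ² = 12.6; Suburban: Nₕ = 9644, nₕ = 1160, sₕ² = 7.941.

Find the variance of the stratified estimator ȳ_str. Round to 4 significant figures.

Var(ȳ_str) = Σₕ Wₕ²(1 − fₕ)sₕ²/nₕ with Wₕ = Nₕ/N, N = 24599.
Rural: Wₕ = 0.37704785; term = 0.37704785²·(1 − 0.22652291)·6.21/2101 = 3.2501689 × 10^-4.
Urban: Wₕ = 0.23090370; term = 0.23090370²·(1 − 0.13450704)·12.6/764 = 7.6103125 × 10^-4.
Suburban: Wₕ = 0.39204846; term = 0.39204846²·(1 − 0.12028204)·7.941/1160 = 9.2563584 × 10^-4.
Sum = 0.002011684.

0.002012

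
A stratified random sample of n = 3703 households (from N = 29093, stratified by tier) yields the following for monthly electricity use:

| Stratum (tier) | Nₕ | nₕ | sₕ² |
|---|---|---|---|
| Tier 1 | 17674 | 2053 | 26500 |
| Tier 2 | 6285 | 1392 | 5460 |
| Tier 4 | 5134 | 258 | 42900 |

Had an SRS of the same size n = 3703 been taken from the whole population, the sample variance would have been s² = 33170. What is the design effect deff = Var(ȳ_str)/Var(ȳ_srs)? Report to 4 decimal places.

1.1859

Var(ȳ_str) = Σ Wₕ²(1−fₕ)sₕ²/nₕ with Wₕ = Nₕ/29093:
  Tier 1: (17674/29093)²·(1−2053/17674)·26500/2053 = 4.2104023
  Tier 2: (6285/29093)²·(1−1392/6285)·5460/1392 = 0.14251379
  Tier 4: (5134/29093)²·(1−258/5134)·42900/258 = 4.917905
  → Var(ȳ_str) = 9.2708211.
Var(ȳ_srs) = (1 − 3703/29093)·33170/3703 = 7.8174651.
deff = 9.2708211 / 7.8174651 = 1.1859.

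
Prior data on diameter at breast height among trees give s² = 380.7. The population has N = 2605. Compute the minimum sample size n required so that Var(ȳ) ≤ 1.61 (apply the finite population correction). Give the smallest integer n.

Without fpc, n₀ = s²/D = 380.7/1.61 = 236.4596.
With fpc, (1 − n/N)·s²/n ≤ D requires n ≥ n₀/(1 + n₀/N) = 236.4596/(1 + 236.4596/2605) = 216.7820.
Rounding up, n = 217.

217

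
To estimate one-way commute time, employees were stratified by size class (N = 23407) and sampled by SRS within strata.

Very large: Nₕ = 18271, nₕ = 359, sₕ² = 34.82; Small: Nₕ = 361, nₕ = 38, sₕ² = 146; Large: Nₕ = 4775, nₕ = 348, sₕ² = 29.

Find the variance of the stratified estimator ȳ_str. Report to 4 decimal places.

0.0620

Var(ȳ_str) = Σₕ Wₕ²(1 − fₕ)sₕ²/nₕ with Wₕ = Nₕ/N, N = 23407.
Very large: Wₕ = 0.78057846; term = 0.78057846²·(1 − 0.01964862)·34.82/359 = 0.057936093.
Small: Wₕ = 0.01542274; term = 0.01542274²·(1 − 0.10526316)·146/38 = 8.1768772 × 10^-4.
Large: Wₕ = 0.20399880; term = 0.20399880²·(1 − 0.07287958)·29/348 = 0.0032152159.
Sum = 0.061968997.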